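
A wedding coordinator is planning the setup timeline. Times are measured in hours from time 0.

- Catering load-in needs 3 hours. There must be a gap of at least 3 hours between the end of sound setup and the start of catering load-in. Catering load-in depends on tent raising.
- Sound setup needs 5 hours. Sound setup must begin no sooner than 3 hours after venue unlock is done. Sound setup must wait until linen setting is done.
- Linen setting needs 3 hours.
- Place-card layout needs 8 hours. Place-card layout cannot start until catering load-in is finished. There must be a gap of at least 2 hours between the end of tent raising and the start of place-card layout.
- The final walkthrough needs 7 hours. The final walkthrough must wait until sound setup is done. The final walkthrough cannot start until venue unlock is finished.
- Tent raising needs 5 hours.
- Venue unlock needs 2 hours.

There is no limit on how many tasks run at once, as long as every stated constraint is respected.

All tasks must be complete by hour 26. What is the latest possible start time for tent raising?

Place-card layout must finish by hour 26; it takes 8 hours, so it must start by 26 − 8 = hour 18.
Since place-card layout (must start by hour 18) depends on it, catering load-in must finish by hour 18. Backing off its 3-hour duration gives a latest start of hour 15.
Tent raising has several dependents: catering load-in (must start by hour 15); place-card layout (must start by hour 18, minus 2-hour gap → hour 16). The earliest of those limits is hour 15, so tent raising must start by 15 − 5 = hour 10.

10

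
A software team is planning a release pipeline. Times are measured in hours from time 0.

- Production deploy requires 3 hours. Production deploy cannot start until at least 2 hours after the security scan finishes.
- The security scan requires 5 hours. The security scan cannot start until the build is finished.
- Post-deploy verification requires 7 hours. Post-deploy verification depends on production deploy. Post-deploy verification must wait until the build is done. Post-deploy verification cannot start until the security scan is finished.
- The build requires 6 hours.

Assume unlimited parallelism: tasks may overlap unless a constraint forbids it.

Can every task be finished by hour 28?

Yes

The build has no prerequisites, so it starts at hour 0 and finishes at hour 6.
After the build (finishes hour 6), the security scan can start at hour 6 and finishes at hour 11.
Production deploy waits on the security scan (finishes hour 11, plus 2-hour gap → hour 13), so it starts at hour 13 and finishes at 13 + 3 = hour 16.
Post-deploy verification has to wait for production deploy (finishes hour 16); the build (finishes hour 6); the security scan (finishes hour 11). The latest of these is hour 16, so post-deploy verification runs hour 16 to 16 + 7 = hour 23.
Every task is finished by hour 23, which is no later than the deadline of 28, so the schedule is feasible.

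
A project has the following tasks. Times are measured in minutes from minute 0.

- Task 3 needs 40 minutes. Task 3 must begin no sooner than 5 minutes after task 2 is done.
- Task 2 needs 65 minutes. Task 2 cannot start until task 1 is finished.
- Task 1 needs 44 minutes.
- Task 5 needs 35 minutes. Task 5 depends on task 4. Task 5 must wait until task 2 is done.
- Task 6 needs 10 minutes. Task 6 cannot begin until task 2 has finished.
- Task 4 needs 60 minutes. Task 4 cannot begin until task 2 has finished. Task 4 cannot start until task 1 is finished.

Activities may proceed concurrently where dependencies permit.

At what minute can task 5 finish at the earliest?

204

Task 1 has no prerequisites, so it starts at minute 0 and finishes at minute 44.
Task 2 waits on task 1 (finishes minute 44), so it starts at minute 44 and finishes at 44 + 65 = minute 109.
Task 4 cannot start until task 2 (finishes minute 109); task 1 (finishes minute 44). The controlling bound is minute 109, so task 4 finishes at 109 + 60 = minute 169.
Task 5 cannot start until task 4 (finishes minute 169); task 2 (finishes minute 109). The controlling bound is minute 169, so task 5 finishes at 169 + 35 = minute 204.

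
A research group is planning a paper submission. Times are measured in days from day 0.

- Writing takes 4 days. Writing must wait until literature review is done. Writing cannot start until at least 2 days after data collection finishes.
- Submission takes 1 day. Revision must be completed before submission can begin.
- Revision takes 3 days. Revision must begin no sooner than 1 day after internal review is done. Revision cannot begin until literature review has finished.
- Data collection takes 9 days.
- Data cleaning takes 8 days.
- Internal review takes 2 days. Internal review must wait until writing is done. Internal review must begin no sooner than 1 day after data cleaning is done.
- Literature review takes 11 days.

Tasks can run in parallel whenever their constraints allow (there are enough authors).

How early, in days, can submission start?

Data cleaning can start immediately at day 0; it finishes at day 8.
Nothing blocks data collection, so it runs from day 0 to day 9.
Literature review has no prerequisites, so it starts at day 0 and finishes at day 11.
Writing cannot start until literature review (finishes day 11); data collection (finishes day 9, plus 2-day gap → day 11). The controlling bound is day 11, so writing finishes at 11 + 4 = day 15.
Internal review has to wait for writing (finishes day 15); data cleaning (finishes day 8, plus 1-day gap → day 9). The latest of these is day 15, so internal review runs day 15 to 15 + 2 = day 17.
For revision: internal review (finishes day 17, plus 1-day gap → day 18); literature review (finishes day 11). Taking the maximum gives a start of day 18, and it finishes at 18 + 3 = day 21.
Submission waits on revision (finishes day 21), so the earliest it can start is day 21.

21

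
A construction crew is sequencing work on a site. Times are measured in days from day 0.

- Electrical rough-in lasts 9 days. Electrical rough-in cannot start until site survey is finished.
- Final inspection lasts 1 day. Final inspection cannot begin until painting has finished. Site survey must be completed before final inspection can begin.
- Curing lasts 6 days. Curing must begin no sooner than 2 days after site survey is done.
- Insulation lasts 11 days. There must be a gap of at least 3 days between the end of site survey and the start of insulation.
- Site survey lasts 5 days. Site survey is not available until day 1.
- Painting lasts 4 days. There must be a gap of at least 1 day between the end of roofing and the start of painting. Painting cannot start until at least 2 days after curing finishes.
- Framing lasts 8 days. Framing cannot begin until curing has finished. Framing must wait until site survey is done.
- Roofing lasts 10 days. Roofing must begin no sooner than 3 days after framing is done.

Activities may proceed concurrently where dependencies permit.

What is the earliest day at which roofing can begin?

Site survey cannot begin until its own release at day 1. It runs from day 1 to 1 + 5 = day 6.
After site survey (finishes day 6, plus 2-day gap → day 8), curing can start at day 8 and finishes at day 14.
For framing: curing (finishes day 14); site survey (finishes day 6). Taking the maximum gives a start of day 14, and it finishes at 14 + 8 = day 22.
Roofing waits on framing (finishes day 22, plus 3-day gap → day 25), so the earliest it can start is day 25.

25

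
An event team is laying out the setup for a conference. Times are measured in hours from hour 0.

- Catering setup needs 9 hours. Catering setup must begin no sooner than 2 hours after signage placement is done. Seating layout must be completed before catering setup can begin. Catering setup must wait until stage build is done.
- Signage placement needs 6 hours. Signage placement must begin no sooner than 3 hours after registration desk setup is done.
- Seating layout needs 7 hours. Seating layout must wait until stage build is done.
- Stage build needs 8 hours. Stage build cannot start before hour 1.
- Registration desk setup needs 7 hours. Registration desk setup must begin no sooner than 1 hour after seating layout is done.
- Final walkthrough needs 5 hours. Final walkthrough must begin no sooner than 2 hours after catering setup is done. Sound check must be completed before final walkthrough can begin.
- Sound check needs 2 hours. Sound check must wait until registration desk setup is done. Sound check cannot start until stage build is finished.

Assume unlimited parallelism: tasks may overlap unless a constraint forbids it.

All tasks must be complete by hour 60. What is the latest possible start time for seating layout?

18

Final walkthrough has no dependents, so it just needs to finish by hour 60. Starting by 60 − 5 = hour 55 achieves that.
Since final walkthrough (must start by hour 55, minus 2-hour gap → hour 53) depends on it, catering setup must finish by hour 53. Backing off its 9-hour duration gives a latest start of hour 44.
Since catering setup (must start by hour 44, minus 2-hour gap → hour 42) depends on it, signage placement must finish by hour 42. Backing off its 6-hour duration gives a latest start of hour 36.
Sound check has to be done before final walkthrough (must start by hour 55). That means finishing by hour 55, i.e. starting by 55 − 2 = hour 53.
Registration desk setup feeds signage placement (must start by hour 36, minus 3-hour gap → hour 33); sound check (must start by hour 53). Taking the minimum, registration desk setup must finish by hour 33 and start by 33 − 7 = hour 26.
Seating layout has several dependents: registration desk setup (must start by hour 26, minus 1-hour gap → hour 25); catering setup (must start by hour 44). The earliest of those limits is hour 25, so seating layout must start by 25 − 7 = hour 18.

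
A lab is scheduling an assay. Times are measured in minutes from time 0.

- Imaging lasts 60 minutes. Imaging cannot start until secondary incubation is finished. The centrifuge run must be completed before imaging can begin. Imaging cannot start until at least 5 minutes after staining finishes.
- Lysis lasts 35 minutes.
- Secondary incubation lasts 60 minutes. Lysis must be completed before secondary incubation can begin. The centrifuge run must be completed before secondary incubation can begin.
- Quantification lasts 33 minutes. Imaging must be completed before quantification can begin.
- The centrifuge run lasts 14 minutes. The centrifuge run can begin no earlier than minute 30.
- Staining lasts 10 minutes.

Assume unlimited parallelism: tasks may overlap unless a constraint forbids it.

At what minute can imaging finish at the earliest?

164

Nothing blocks staining, so it runs from minute 0 to minute 10.
After its own release at minute 30, the centrifuge run can start at minute 30 and finishes at minute 44.
Lysis has no prerequisites, so it starts at minute 0 and finishes at minute 35.
For secondary incubation: lysis (finishes minute 35); the centrifuge run (finishes minute 44). Taking the maximum gives a start of minute 44, and it finishes at 44 + 60 = minute 104.
Imaging has to wait for secondary incubation (finishes minute 104); the centrifuge run (finishes minute 44); staining (finishes minute 10, plus 5-minute gap → minute 15). The latest of these is minute 104, so imaging runs minute 104 to 104 + 60 = minute 164.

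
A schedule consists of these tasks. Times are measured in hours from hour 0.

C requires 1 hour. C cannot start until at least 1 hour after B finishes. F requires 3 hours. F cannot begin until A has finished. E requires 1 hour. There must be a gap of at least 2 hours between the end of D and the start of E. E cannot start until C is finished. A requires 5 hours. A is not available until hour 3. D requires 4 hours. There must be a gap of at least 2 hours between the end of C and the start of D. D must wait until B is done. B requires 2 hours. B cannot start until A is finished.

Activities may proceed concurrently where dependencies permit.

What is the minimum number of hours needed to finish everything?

21

A cannot begin until its own release at hour 3. It runs from hour 3 to 3 + 5 = hour 8.
F waits on A (finishes hour 8), so it starts at hour 8 and finishes at 8 + 3 = hour 11.
B waits on A (finishes hour 8), so it starts at hour 8 and finishes at 8 + 2 = hour 10.
C cannot begin until B (finishes hour 10, plus 1-hour gap → hour 11). It runs from hour 11 to 11 + 1 = hour 12.
For D: C (finishes hour 12, plus 2-hour gap → hour 14); B (finishes hour 10). Taking the maximum gives a start of hour 14, and it finishes at 14 + 4 = hour 18.
E has to wait for D (finishes hour 18, plus 2-hour gap → hour 20); C (finishes hour 12). The latest of these is hour 20, so E runs hour 20 to 20 + 1 = hour 21.
All tasks are finished once the last one completes. Finish times: A at 8, B at 10, C at 12, D at 18, E at 21, F at 11. The latest is hour 21.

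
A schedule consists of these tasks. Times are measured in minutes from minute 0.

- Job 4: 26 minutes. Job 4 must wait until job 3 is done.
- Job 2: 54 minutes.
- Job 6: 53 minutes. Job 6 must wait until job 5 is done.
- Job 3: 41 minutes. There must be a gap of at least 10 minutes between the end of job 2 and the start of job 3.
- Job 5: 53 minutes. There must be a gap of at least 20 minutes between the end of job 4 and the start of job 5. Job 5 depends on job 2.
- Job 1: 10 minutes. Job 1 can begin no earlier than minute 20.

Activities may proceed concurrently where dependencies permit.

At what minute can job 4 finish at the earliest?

Job 2 has no prerequisites, so it starts at minute 0 and finishes at minute 54.
Job 3 waits on job 2 (finishes minute 54, plus 10-minute gap → minute 64), so it starts at minute 64 and finishes at 64 + 41 = minute 105.
Job 4 cannot begin until job 3 (finishes minute 105). It runs from minute 105 to 105 + 26 = minute 131.

131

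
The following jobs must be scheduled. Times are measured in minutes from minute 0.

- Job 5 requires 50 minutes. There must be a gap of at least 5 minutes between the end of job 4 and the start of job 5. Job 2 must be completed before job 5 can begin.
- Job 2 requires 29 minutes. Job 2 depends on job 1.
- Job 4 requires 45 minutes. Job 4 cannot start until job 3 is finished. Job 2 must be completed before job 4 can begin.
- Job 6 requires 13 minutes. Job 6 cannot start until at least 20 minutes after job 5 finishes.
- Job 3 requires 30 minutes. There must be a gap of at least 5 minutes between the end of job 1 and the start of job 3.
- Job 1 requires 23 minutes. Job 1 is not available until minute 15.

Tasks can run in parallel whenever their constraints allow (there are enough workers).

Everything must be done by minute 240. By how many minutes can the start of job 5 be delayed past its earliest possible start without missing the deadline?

Job 1 cannot begin until its own release at minute 15. It runs from minute 15 to 15 + 23 = minute 38.
Job 3 waits on job 1 (finishes minute 38, plus 5-minute gap → minute 43), so it starts at minute 43 and finishes at 43 + 30 = minute 73.
Job 2 waits on job 1 (finishes minute 38), so it starts at minute 38 and finishes at 38 + 29 = minute 67.
For job 4: job 3 (finishes minute 73); job 2 (finishes minute 67). Taking the maximum gives a start of minute 73, and it finishes at 73 + 45 = minute 118.
Job 5 cannot start until job 4 (finishes minute 118, plus 5-minute gap → minute 123); job 2 (finishes minute 67). The controlling bound is minute 123, so job 5 finishes at 123 + 50 = minute 173.

Working backward from the deadline:
Job 6 must finish by minute 240; it takes 13 minutes, so it must start by 240 − 13 = minute 227.
Job 5 must finish before job 6 (must start by minute 227, minus 20-minute gap → minute 207). With a 50-minute duration, job 5 must start by 207 − 50 = minute 157.
So job 5 can start as early as minute 123 and as late as minute 157, giving 157 − 123 = 34 minutes of slack.

34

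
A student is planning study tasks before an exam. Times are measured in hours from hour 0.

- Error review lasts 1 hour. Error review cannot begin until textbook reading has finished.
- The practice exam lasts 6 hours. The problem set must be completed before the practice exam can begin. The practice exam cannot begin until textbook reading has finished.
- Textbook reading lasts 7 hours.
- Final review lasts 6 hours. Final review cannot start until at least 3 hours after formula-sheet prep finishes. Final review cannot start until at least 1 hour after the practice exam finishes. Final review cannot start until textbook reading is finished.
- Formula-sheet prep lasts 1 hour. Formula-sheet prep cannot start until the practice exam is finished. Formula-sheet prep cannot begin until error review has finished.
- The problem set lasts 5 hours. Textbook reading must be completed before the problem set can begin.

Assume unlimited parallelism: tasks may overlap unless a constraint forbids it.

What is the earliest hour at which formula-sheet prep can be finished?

19

Nothing blocks textbook reading, so it runs from hour 0 to hour 7.
Error review waits on textbook reading (finishes hour 7), so it starts at hour 7 and finishes at 7 + 1 = hour 8.
After textbook reading (finishes hour 7), the problem set can start at hour 7 and finishes at hour 12.
For the practice exam: the problem set (finishes hour 12); textbook reading (finishes hour 7). Taking the maximum gives a start of hour 12, and it finishes at 12 + 6 = hour 18.
Formula-sheet prep cannot start until the practice exam (finishes hour 18); error review (finishes hour 8). The controlling bound is hour 18, so formula-sheet prep finishes at 18 + 1 = hour 19.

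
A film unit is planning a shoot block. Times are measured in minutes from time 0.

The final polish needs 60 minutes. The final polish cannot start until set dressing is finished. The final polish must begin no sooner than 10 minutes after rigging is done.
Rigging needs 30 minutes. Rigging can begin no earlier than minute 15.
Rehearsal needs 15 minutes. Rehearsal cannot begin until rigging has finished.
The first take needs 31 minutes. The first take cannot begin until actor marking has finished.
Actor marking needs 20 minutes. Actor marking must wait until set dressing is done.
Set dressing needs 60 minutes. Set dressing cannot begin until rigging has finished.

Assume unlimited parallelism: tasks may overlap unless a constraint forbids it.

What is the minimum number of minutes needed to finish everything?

165

Rigging cannot begin until its own release at minute 15. It runs from minute 15 to 15 + 30 = minute 45.
Rehearsal waits on rigging (finishes minute 45), so it starts at minute 45 and finishes at 45 + 15 = minute 60.
Set dressing waits on rigging (finishes minute 45), so it starts at minute 45 and finishes at 45 + 60 = minute 105.
The final polish needs all of set dressing (finishes minute 105); rigging (finishes minute 45, plus 10-minute gap → minute 55). That puts its earliest start at minute 105; it finishes at 105 + 60 = minute 165.
Actor marking cannot begin until set dressing (finishes minute 105). It runs from minute 105 to 105 + 20 = minute 125.
After actor marking (finishes minute 125), the first take can start at minute 125 and finishes at minute 156.
All tasks are finished once the last one completes. Finish times: Rigging at 45, Set dressing at 105, Actor marking at 125, Rehearsal at 60, The final polish at 165, The first take at 156. The latest is minute 165.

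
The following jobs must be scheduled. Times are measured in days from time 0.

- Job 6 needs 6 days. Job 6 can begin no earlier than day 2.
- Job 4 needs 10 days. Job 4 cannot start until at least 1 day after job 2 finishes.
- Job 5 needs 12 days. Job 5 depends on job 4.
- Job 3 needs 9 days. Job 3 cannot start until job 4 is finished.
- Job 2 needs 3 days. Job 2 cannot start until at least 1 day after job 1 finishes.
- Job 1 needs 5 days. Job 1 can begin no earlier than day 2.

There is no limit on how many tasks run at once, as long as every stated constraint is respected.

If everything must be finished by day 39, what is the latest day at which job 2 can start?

Job 3 has no dependents, so it just needs to finish by day 39. Starting by 39 − 9 = day 30 achieves that.
Nothing follows job 5; the deadline of day 39 is its only limit. It must start by 39 − 12 = day 27.
Job 4 has several dependents: job 3 (must start by day 30); job 5 (must start by day 27). The earliest of those limits is day 27, so job 4 must start by 27 − 10 = day 17.
Job 2 has to be done before job 4 (must start by day 17, minus 1-day gap → day 16). That means finishing by day 16, i.e. starting by 16 − 3 = day 13.

13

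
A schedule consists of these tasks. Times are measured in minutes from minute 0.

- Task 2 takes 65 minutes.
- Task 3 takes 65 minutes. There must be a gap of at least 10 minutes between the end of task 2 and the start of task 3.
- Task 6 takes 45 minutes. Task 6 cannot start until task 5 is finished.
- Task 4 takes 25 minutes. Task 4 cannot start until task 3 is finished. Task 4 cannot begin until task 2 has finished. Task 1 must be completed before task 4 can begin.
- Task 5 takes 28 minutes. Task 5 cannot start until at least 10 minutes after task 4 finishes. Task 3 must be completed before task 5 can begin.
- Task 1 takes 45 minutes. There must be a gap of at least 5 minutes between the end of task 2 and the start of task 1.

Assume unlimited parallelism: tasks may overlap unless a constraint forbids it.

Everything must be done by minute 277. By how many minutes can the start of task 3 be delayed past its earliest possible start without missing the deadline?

29

Task 2 has no prerequisites, so it starts at minute 0 and finishes at minute 65.
Task 3 waits on task 2 (finishes minute 65, plus 10-minute gap → minute 75), so it starts at minute 75 and finishes at 75 + 65 = minute 140.

Working backward from the deadline:
Nothing follows task 6; the deadline of minute 277 is its only limit. It must start by 277 − 45 = minute 232.
Task 5 has to be done before task 6 (must start by minute 232). That means finishing by minute 232, i.e. starting by 232 − 28 = minute 204.
Since task 5 (must start by minute 204, minus 10-minute gap → minute 194) depends on it, task 4 must finish by minute 194. Backing off its 25-minute duration gives a latest start of minute 169.
Task 3 feeds task 4 (must start by minute 169); task 5 (must start by minute 204). Taking the minimum, task 3 must finish by minute 169 and start by 169 − 65 = minute 104.
So task 3 can start as early as minute 75 and as late as minute 104, giving 104 − 75 = 29 minutes of slack.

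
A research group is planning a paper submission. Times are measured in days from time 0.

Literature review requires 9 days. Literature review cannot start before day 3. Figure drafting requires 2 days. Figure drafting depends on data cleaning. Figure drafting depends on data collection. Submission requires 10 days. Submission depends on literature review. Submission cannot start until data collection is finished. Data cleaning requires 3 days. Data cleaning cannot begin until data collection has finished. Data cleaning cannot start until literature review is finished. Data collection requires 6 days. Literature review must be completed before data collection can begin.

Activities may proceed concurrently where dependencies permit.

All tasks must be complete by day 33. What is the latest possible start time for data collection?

17

Figure drafting has no dependents, so it just needs to finish by day 33. Starting by 33 − 2 = day 31 achieves that.
Data cleaning has to be done before figure drafting (must start by day 31). That means finishing by day 31, i.e. starting by 31 − 3 = day 28.
Nothing follows submission; the deadline of day 33 is its only limit. It must start by 33 − 10 = day 23.
Data collection feeds data cleaning (must start by day 28); figure drafting (must start by day 31); submission (must start by day 23). Taking the minimum, data collection must finish by day 23 and start by 23 − 6 = day 17.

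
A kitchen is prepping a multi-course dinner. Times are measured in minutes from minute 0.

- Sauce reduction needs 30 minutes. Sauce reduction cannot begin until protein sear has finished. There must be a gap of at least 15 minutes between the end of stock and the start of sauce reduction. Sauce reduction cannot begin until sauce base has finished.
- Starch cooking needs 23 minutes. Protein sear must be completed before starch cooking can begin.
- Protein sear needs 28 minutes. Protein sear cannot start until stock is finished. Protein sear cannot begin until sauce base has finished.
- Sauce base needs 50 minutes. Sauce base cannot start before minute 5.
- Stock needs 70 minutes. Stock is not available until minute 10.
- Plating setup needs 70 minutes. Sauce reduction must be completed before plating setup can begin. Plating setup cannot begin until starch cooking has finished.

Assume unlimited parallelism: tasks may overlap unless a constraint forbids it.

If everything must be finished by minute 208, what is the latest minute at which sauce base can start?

Plating setup has no dependents, so it just needs to finish by minute 208. Starting by 208 − 70 = minute 138 achieves that.
Sauce reduction must finish before plating setup (must start by minute 138). With a 30-minute duration, sauce reduction must start by 138 − 30 = minute 108.
Starch cooking feeds into plating setup (must start by minute 138); so starch cooking must finish by minute 138 and therefore start by minute 115.
Protein sear feeds sauce reduction (must start by minute 108); starch cooking (must start by minute 115). Taking the minimum, protein sear must finish by minute 108 and start by 108 − 28 = minute 80.
Sauce base must finish in time for protein sear (must start by minute 80); sauce reduction (must start by minute 108). The tightest is minute 80, so sauce base must start by 80 − 50 = minute 30.

30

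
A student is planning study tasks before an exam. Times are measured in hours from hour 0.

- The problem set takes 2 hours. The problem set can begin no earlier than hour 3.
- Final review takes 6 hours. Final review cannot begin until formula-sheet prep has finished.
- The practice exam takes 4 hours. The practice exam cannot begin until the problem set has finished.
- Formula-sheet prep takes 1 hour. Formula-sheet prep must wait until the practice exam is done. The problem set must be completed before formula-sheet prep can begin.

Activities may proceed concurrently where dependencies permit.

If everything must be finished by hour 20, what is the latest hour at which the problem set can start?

To finish by hour 20, final review (duration 6) must start no later than hour 14.
Since final review (must start by hour 14) depends on it, formula-sheet prep must finish by hour 14. Backing off its 1-hour duration gives a latest start of hour 13.
The practice exam feeds into formula-sheet prep (must start by hour 13); so the practice exam must finish by hour 13 and therefore start by hour 9.
For the problem set: the practice exam (must start by hour 9); formula-sheet prep (must start by hour 13). The most restrictive is hour 9; with a 2-hour duration, the problem set must start by hour 7.

7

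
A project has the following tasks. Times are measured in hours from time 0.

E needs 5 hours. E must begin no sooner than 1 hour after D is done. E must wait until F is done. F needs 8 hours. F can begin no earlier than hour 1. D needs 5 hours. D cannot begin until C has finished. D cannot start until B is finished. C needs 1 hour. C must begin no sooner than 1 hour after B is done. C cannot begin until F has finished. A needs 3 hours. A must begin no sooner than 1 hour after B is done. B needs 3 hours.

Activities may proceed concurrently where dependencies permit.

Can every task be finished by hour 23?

Yes

F cannot begin until its own release at hour 1. It runs from hour 1 to 1 + 8 = hour 9.
B can start immediately at hour 0; it finishes at hour 3.
C has to wait for B (finishes hour 3, plus 1-hour gap → hour 4); F (finishes hour 9). The latest of these is hour 9, so C runs hour 9 to 9 + 1 = hour 10.
D cannot start until C (finishes hour 10); B (finishes hour 3). The controlling bound is hour 10, so D finishes at 10 + 5 = hour 15.
E needs all of D (finishes hour 15, plus 1-hour gap → hour 16); F (finishes hour 9). That puts its earliest start at hour 16; it finishes at 16 + 5 = hour 21.
A waits on B (finishes hour 3, plus 1-hour gap → hour 4), so it starts at hour 4 and finishes at 4 + 3 = hour 7.
Every task is finished by hour 21, which is no later than the deadline of 23, so the schedule is feasible.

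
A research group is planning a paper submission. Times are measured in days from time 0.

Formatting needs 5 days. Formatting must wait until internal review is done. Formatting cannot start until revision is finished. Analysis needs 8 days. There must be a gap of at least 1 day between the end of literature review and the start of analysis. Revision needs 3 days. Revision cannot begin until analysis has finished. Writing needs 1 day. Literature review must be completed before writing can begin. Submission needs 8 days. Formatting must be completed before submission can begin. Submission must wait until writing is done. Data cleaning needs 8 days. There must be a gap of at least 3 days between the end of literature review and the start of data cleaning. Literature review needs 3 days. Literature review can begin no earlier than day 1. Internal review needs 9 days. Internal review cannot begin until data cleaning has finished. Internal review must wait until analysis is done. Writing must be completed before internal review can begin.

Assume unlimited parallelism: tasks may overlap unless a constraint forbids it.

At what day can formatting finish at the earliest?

29

Literature review cannot begin until its own release at day 1. It runs from day 1 to 1 + 3 = day 4.
Writing waits on literature review (finishes day 4), so it starts at day 4 and finishes at 4 + 1 = day 5.
After literature review (finishes day 4, plus 1-day gap → day 5), analysis can start at day 5 and finishes at day 13.
After analysis (finishes day 13), revision can start at day 13 and finishes at day 16.
After literature review (finishes day 4, plus 3-day gap → day 7), data cleaning can start at day 7 and finishes at day 15.
Internal review cannot start until data cleaning (finishes day 15); analysis (finishes day 13); writing (finishes day 5). The controlling bound is day 15, so internal review finishes at 15 + 9 = day 24.
For formatting: internal review (finishes day 24); revision (finishes day 16). Taking the maximum gives a start of day 24, and it finishes at 24 + 5 = day 29.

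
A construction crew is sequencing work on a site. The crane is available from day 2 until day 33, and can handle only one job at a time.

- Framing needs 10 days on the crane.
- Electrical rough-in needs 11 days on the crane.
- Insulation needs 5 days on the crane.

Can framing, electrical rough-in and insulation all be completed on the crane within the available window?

Yes

The crane window is 33 − 2 = 31 days.
Running back to back, the jobs need 10 + 11 + 5 = 26 days on the crane.
Since 26 ≤ 31, they fit within the window.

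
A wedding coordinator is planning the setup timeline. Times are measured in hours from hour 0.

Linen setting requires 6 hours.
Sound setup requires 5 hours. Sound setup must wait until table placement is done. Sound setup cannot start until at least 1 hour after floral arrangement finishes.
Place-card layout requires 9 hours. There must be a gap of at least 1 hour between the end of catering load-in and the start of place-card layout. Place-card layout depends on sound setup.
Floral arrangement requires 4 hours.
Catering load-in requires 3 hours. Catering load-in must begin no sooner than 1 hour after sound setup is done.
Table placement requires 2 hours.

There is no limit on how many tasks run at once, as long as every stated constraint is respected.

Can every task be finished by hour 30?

Yes

Floral arrangement has no prerequisites, so it starts at hour 0 and finishes at hour 4.
Nothing blocks linen setting, so it runs from hour 0 to hour 6.
Table placement has no prerequisites, so it starts at hour 0 and finishes at hour 2.
Sound setup cannot start until table placement (finishes hour 2); floral arrangement (finishes hour 4, plus 1-hour gap → hour 5). The controlling bound is hour 5, so sound setup finishes at 5 + 5 = hour 10.
After sound setup (finishes hour 10, plus 1-hour gap → hour 11), catering load-in can start at hour 11 and finishes at hour 14.
Place-card layout needs all of catering load-in (finishes hour 14, plus 1-hour gap → hour 15); sound setup (finishes hour 10). That puts its earliest start at hour 15; it finishes at 15 + 9 = hour 24.
Every task is finished by hour 24, which is no later than the deadline of 30, so the schedule is feasible.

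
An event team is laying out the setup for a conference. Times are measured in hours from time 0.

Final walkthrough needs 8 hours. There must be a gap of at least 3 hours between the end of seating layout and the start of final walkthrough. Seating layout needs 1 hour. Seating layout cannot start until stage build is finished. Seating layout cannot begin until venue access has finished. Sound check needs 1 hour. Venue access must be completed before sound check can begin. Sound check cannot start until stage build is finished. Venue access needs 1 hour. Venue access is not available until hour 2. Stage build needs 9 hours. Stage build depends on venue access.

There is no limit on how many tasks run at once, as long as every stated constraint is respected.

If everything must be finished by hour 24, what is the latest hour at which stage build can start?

3

Nothing follows final walkthrough; the deadline of hour 24 is its only limit. It must start by 24 − 8 = hour 16.
Seating layout has to be done before final walkthrough (must start by hour 16, minus 3-hour gap → hour 13). That means finishing by hour 13, i.e. starting by 13 − 1 = hour 12.
Nothing follows sound check; the deadline of hour 24 is its only limit. It must start by 24 − 1 = hour 23.
Stage build has several dependents: seating layout (must start by hour 12); sound check (must start by hour 23). The earliest of those limits is hour 12, so stage build must start by 12 − 9 = hour 3.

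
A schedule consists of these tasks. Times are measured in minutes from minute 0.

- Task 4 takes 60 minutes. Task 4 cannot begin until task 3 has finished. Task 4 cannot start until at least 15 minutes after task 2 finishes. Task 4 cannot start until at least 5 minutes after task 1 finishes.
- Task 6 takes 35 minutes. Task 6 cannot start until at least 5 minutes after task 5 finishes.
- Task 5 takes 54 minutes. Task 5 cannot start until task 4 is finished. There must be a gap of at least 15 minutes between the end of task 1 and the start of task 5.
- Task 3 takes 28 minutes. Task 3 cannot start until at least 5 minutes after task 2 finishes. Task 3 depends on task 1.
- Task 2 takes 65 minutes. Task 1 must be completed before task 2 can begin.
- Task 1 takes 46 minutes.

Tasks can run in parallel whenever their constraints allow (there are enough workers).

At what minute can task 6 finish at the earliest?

298

Task 1 can start immediately at minute 0; it finishes at minute 46.
Task 2 waits on task 1 (finishes minute 46), so it starts at minute 46 and finishes at 46 + 65 = minute 111.
Task 3 needs all of task 2 (finishes minute 111, plus 5-minute gap → minute 116); task 1 (finishes minute 46). That puts its earliest start at minute 116; it finishes at 116 + 28 = minute 144.
Task 4 cannot start until task 3 (finishes minute 144); task 2 (finishes minute 111, plus 15-minute gap → minute 126); task 1 (finishes minute 46, plus 5-minute gap → minute 51). The controlling bound is minute 144, so task 4 finishes at 144 + 60 = minute 204.
For task 5: task 4 (finishes minute 204); task 1 (finishes minute 46, plus 15-minute gap → minute 61). Taking the maximum gives a start of minute 204, and it finishes at 204 + 54 = minute 258.
Task 6 waits on task 5 (finishes minute 258, plus 5-minute gap → minute 263), so it starts at minute 263 and finishes at 263 + 35 = minute 298.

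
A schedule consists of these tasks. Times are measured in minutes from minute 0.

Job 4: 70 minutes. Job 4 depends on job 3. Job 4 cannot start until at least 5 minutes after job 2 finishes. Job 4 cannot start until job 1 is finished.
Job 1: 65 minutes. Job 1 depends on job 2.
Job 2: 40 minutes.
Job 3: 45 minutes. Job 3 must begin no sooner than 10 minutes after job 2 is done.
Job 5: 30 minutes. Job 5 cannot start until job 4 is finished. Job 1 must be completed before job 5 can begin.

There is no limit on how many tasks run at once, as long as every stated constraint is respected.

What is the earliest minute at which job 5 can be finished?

Nothing blocks job 2, so it runs from minute 0 to minute 40.
Job 3 cannot begin until job 2 (finishes minute 40, plus 10-minute gap → minute 50). It runs from minute 50 to 50 + 45 = minute 95.
Job 1 waits on job 2 (finishes minute 40), so it starts at minute 40 and finishes at 40 + 65 = minute 105.
For job 4: job 3 (finishes minute 95); job 2 (finishes minute 40, plus 5-minute gap → minute 45); job 1 (finishes minute 105). Taking the maximum gives a start of minute 105, and it finishes at 105 + 70 = minute 175.
Job 5 has to wait for job 4 (finishes minute 175); job 1 (finishes minute 105). The latest of these is minute 175, so job 5 runs minute 175 to 175 + 30 = minute 205.

205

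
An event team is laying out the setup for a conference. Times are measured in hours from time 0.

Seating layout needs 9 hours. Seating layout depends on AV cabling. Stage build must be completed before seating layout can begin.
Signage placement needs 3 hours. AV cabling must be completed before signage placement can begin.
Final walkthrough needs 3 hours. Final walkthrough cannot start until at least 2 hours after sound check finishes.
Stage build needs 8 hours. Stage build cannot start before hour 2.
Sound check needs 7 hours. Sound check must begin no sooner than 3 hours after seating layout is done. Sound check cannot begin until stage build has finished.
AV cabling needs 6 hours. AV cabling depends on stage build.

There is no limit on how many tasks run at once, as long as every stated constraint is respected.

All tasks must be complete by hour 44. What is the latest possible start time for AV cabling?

14

Final walkthrough has no dependents, so it just needs to finish by hour 44. Starting by 44 − 3 = hour 41 achieves that.
Since final walkthrough (must start by hour 41, minus 2-hour gap → hour 39) depends on it, sound check must finish by hour 39. Backing off its 7-hour duration gives a latest start of hour 32.
Seating layout has to be done before sound check (must start by hour 32, minus 3-hour gap → hour 29). That means finishing by hour 29, i.e. starting by 29 − 9 = hour 20.
Signage placement must finish by hour 44; it takes 3 hours, so it must start by 44 − 3 = hour 41.
AV cabling has several dependents: seating layout (must start by hour 20); signage placement (must start by hour 41). The earliest of those limits is hour 20, so AV cabling must start by 20 − 6 = hour 14.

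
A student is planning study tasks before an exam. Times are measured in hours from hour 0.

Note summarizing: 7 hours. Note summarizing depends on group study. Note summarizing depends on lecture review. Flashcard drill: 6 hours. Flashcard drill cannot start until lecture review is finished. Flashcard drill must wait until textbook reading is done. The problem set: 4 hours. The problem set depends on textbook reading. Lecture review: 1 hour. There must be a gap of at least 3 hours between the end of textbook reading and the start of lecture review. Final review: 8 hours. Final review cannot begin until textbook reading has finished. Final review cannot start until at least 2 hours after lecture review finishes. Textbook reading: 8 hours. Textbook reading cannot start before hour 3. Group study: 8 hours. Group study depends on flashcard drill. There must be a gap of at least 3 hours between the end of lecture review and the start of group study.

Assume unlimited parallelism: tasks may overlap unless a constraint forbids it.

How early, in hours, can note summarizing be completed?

36

Textbook reading waits on its own release at hour 3, so it starts at hour 3 and finishes at 3 + 8 = hour 11.
Lecture review cannot begin until textbook reading (finishes hour 11, plus 3-hour gap → hour 14). It runs from hour 14 to 14 + 1 = hour 15.
Flashcard drill needs all of lecture review (finishes hour 15); textbook reading (finishes hour 11). That puts its earliest start at hour 15; it finishes at 15 + 6 = hour 21.
Group study cannot start until flashcard drill (finishes hour 21); lecture review (finishes hour 15, plus 3-hour gap → hour 18). The controlling bound is hour 21, so group study finishes at 21 + 8 = hour 29.
Note summarizing cannot start until group study (finishes hour 29); lecture review (finishes hour 15). The controlling bound is hour 29, so note summarizing finishes at 29 + 7 = hour 36.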